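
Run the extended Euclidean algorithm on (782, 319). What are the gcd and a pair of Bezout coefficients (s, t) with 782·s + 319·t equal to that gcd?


Euclidean algorithm on (782, 319) — divide until remainder is 0:
  782 = 2 · 319 + 144
  319 = 2 · 144 + 31
  144 = 4 · 31 + 20
  31 = 1 · 20 + 11
  20 = 1 · 11 + 9
  11 = 1 · 9 + 2
  9 = 4 · 2 + 1
  2 = 2 · 1 + 0
gcd(782, 319) = 1.
Track Bezout coefficients alongside the remainders: start with r₀ = 782 = a·1 + b·0 (s = 1, t = 0) and r₁ = 319 = a·0 + b·1 (s = 0, t = 1); each new remainder r_{k+1} = r_{k-1} − q_k·r_k inherits s_{k+1} = s_{k-1} − q_k·s_k, t_{k+1} = t_{k-1} − q_k·t_k, so r_k = a·s_k + b·t_k at every step:
  q = 2: r = 144, s = 1 − 2·0 = 1, t = 0 − 2·1 = -2  (check: 782·1 + 319·(-2) = 144)
  q = 2: r = 31, s = 0 − 2·1 = -2, t = 1 − 2·(-2) = 5  (check: 782·(-2) + 319·5 = 31)
  q = 4: r = 20, s = 1 − 4·(-2) = 9, t = -2 − 4·5 = -22  (check: 782·9 + 319·(-22) = 20)
  q = 1: r = 11, s = -2 − 1·9 = -11, t = 5 − 1·(-22) = 27  (check: 782·(-11) + 319·27 = 11)
  q = 1: r = 9, s = 9 − 1·(-11) = 20, t = -22 − 1·27 = -49  (check: 782·20 + 319·(-49) = 9)
  q = 1: r = 2, s = -11 − 1·20 = -31, t = 27 − 1·(-49) = 76  (check: 782·(-31) + 319·76 = 2)
  q = 4: r = 1, s = 20 − 4·(-31) = 144, t = -49 − 4·76 = -353  (check: 782·144 + 319·(-353) = 1)
The row with r = 1 (the gcd) gives the Bezout coefficients s = 144, t = -353.
Result: 782 · (144) + 319 · (-353) = 1.

gcd(782, 319) = 1; s = 144, t = -353 (check: 782·144 + 319·(-353) = 1).


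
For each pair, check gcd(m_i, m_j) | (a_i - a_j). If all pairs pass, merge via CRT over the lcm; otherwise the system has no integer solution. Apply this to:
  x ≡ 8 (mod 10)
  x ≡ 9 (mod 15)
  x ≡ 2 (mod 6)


Moduli 10, 15, 6 are not pairwise coprime, so CRT works modulo lcm(m_i) when all pairwise compatibility conditions hold.
Pairwise compatibility: gcd(m_i, m_j) must divide a_i - a_j for every pair.
Merge one congruence at a time:
  Start: x ≡ 8 (mod 10).
  Combine with x ≡ 9 (mod 15): gcd(10, 15) = 5, and 9 - 8 = 1 is NOT divisible by 5.
    ⇒ system is inconsistent (no integer solution).

No solution (the system is inconsistent).


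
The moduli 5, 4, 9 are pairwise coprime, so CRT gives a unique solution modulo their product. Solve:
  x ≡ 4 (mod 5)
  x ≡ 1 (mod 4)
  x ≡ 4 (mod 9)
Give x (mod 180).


Moduli 5, 4, 9 are pairwise coprime; by CRT there is a unique solution modulo M = 5 · 4 · 9 = 180.
Solve pairwise, accumulating the modulus:
  Start with x ≡ 4 (mod 5).
  Combine with x ≡ 1 (mod 4): since gcd(5, 4) = 1, we get a unique residue mod 20.
    Write x = 4 + 5·t and substitute into x ≡ 1 (mod 4): 5·t ≡ 1 − 4 = -3 (mod 4).
    Reduce coefficients mod 4: 1·t ≡ 1 (mod 4).
    So t ≡ 1 (mod 4).
    Then x = 4 + 5·1 = 9, valid modulo lcm(5, 4) = 20: x ≡ 9 (mod 20).
  Combine with x ≡ 4 (mod 9): since gcd(20, 9) = 1, we get a unique residue mod 180.
    Write x = 9 + 20·t and substitute into x ≡ 4 (mod 9): 20·t ≡ 4 − 9 = -5 (mod 9).
    Reduce coefficients mod 9: 2·t ≡ 4 (mod 9).
    The inverse of 2 mod 9 is 5 (since 2·5 = 10 = 1·9 + 1), so t ≡ 5·4 = 20 ≡ 2 (mod 9).
    Then x = 9 + 20·2 = 49, valid modulo lcm(20, 9) = 180: x ≡ 49 (mod 180).
Verify: 49 mod 5 = 4 ✓, 49 mod 4 = 1 ✓, 49 mod 9 = 4 ✓.

x ≡ 49 (mod 180).


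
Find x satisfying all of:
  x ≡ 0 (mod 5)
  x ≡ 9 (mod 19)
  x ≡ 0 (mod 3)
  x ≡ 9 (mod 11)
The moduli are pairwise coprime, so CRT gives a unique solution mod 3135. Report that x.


Product of moduli M = 5 · 19 · 3 · 11 = 3135.
Merge one congruence at a time:
  Start: x ≡ 0 (mod 5).
  Combine with x ≡ 9 (mod 19); new modulus lcm = 95.
    Write x = 0 + 5·t and substitute into x ≡ 9 (mod 19): 5·t ≡ 9 − 0 = 9 (mod 19).
    The inverse of 5 mod 19 is 4 (since 5·4 = 20 = 1·19 + 1), so t ≡ 4·9 = 36 ≡ 17 (mod 19).
    Then x = 0 + 5·17 = 85, valid modulo lcm(5, 19) = 95: x ≡ 85 (mod 95).
  Combine with x ≡ 0 (mod 3); new modulus lcm = 285.
    Write x = 85 + 95·t and substitute into x ≡ 0 (mod 3): 95·t ≡ 0 − 85 = -85 (mod 3).
    Reduce coefficients mod 3: 2·t ≡ 2 (mod 3).
    The inverse of 2 mod 3 is 2 (since 2·2 = 4 = 1·3 + 1), so t ≡ 2·2 = 4 ≡ 1 (mod 3).
    Then x = 85 + 95·1 = 180, valid modulo lcm(95, 3) = 285: x ≡ 180 (mod 285).
  Combine with x ≡ 9 (mod 11); new modulus lcm = 3135.
    Write x = 180 + 285·t and substitute into x ≡ 9 (mod 11): 285·t ≡ 9 − 180 = -171 (mod 11).
    Reduce coefficients mod 11: 10·t ≡ 5 (mod 11).
    The inverse of 10 mod 11 is 10 (since 10·10 = 100 = 9·11 + 1), so t ≡ 10·5 = 50 ≡ 6 (mod 11).
    Then x = 180 + 285·6 = 1890, valid modulo lcm(285, 11) = 3135: x ≡ 1890 (mod 3135).
Verify against each original: 1890 mod 5 = 0, 1890 mod 19 = 9, 1890 mod 3 = 0, 1890 mod 11 = 9.

x ≡ 1890 (mod 3135).


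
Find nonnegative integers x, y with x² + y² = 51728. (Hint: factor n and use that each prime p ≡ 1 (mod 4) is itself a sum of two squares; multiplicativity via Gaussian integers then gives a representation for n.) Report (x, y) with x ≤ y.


Step 1: Factor n = 51728 = 2^4 · 53 · 61.
Step 2: Check the mod-4 condition on each prime factor: 2 = 2 (special); 53 ≡ 1 (mod 4), exponent 1; 61 ≡ 1 (mod 4), exponent 1.
All primes ≡ 3 (mod 4) appear to even exponent (or don't appear), so by the two-squares theorem n IS expressible as a sum of two squares.
Step 3: Build a representation. Group n = k² · m with k = 4 and m = 53 · 61 = 3233 (a product of primes ≡ 1 (mod 4)); a representation of m scales to one of n via (k·x)² + (k·y)² = k²(x² + y²). Each prime p ≡ 1 (mod 4) is itself a sum of two squares; find a² by testing p − a² for a perfect square:
  53: 53 − 1² = 52, 53 − 2² = 49 = 7² ⇒ 53 = 2² + 7².
  61: 61 − 1² = 60, 61 − 2² = 57, 61 − 3² = 52, 61 − 4² = 45, 61 − 5² = 36 = 6² ⇒ 61 = 5² + 6².
  Combine using the Brahmagupta–Fibonacci identity (a² + b²)(c² + d²) = (ac − bd)² + (ad + bc)² = (ac + bd)² + (ad − bc)²:
  53 · 61 = 3233: from (2² + 7²)(5² + 6²), take (2·5 − 7·6, 2·6 + 7·5) = (10 − 42, 12 + 35) = (-32, 47); dropping signs (only squares matter) gives (32, 47); check 32² + 47² = 1024 + 2209 = 3233 ✓.
  Scale by k = 4: (4·32, 4·47) = (128, 188).
Step 4: Order so x ≤ y and verify: 128² + 188² = 16384 + 35344 = 51728 = n. ✓

n = 51728 = 128² + 188² (one valid representation with x ≤ y).


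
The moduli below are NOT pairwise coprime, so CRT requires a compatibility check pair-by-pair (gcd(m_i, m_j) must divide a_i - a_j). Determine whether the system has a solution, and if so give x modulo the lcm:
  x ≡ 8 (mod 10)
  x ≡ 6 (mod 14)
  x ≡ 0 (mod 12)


Moduli 10, 14, 12 are not pairwise coprime, so CRT works modulo lcm(m_i) when all pairwise compatibility conditions hold.
Pairwise compatibility: gcd(m_i, m_j) must divide a_i - a_j for every pair.
Merge one congruence at a time:
  Start: x ≡ 8 (mod 10).
  Combine with x ≡ 6 (mod 14): gcd(10, 14) = 2; 6 - 8 = -2, which IS divisible by 2, so compatible.
    Write x = 8 + 10·t and substitute into x ≡ 6 (mod 14): 10·t ≡ 6 − 8 = -2 (mod 14).
    Divide the congruence (and modulus) by g = 2: 5·t ≡ -1 (mod 7).
    Reduce coefficients mod 7: 5·t ≡ 6 (mod 7).
    The inverse of 5 mod 7 is 3 (since 5·3 = 15 = 2·7 + 1), so t ≡ 3·6 = 18 ≡ 4 (mod 7).
    Then x = 8 + 10·4 = 48, valid modulo lcm(10, 14) = 70: x ≡ 48 (mod 70).
  Combine with x ≡ 0 (mod 12): gcd(70, 12) = 2; 0 - 48 = -48, which IS divisible by 2, so compatible.
    Write x = 48 + 70·t and substitute into x ≡ 0 (mod 12): 70·t ≡ 0 − 48 = -48 (mod 12).
    Divide the congruence (and modulus) by g = 2: 35·t ≡ -24 (mod 6).
    Reduce coefficients mod 6: 5·t ≡ 0 (mod 6).
    The inverse of 5 mod 6 is 5 (since 5·5 = 25 = 4·6 + 1), so t ≡ 5·0 = 0 ≡ 0 (mod 6).
    Then x = 48 + 70·0 = 48, valid modulo lcm(70, 12) = 420: x ≡ 48 (mod 420).
Verify: 48 mod 10 = 8, 48 mod 14 = 6, 48 mod 12 = 0.

x ≡ 48 (mod 420).


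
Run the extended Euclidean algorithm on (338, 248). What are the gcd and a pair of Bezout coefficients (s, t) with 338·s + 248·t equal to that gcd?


Euclidean algorithm on (338, 248) — divide until remainder is 0:
  338 = 1 · 248 + 90
  248 = 2 · 90 + 68
  90 = 1 · 68 + 22
  68 = 3 · 22 + 2
  22 = 11 · 2 + 0
gcd(338, 248) = 2.
Track Bezout coefficients alongside the remainders: start with r₀ = 338 = a·1 + b·0 (s = 1, t = 0) and r₁ = 248 = a·0 + b·1 (s = 0, t = 1); each new remainder r_{k+1} = r_{k-1} − q_k·r_k inherits s_{k+1} = s_{k-1} − q_k·s_k, t_{k+1} = t_{k-1} − q_k·t_k, so r_k = a·s_k + b·t_k at every step:
  q = 1: r = 90, s = 1 − 1·0 = 1, t = 0 − 1·1 = -1  (check: 338·1 + 248·(-1) = 90)
  q = 2: r = 68, s = 0 − 2·1 = -2, t = 1 − 2·(-1) = 3  (check: 338·(-2) + 248·3 = 68)
  q = 1: r = 22, s = 1 − 1·(-2) = 3, t = -1 − 1·3 = -4  (check: 338·3 + 248·(-4) = 22)
  q = 3: r = 2, s = -2 − 3·3 = -11, t = 3 − 3·(-4) = 15  (check: 338·(-11) + 248·15 = 2)
The row with r = 2 (the gcd) gives the Bezout coefficients s = -11, t = 15.
Result: 338 · (-11) + 248 · (15) = 2.

gcd(338, 248) = 2; s = -11, t = 15 (check: 338·(-11) + 248·15 = 2).


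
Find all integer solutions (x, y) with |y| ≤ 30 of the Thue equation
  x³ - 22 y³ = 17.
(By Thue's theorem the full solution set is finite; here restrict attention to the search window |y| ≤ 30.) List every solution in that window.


The equation is x³ - 22y³ = 17. For fixed y, x³ = 22·y³ + 17, so a solution requires the RHS to be a perfect cube.
Strategy: iterate y from -30 to 30, compute RHS = 22·y³ + 17, and check whether it is a (positive or negative) perfect cube.
Check small values of y:
  y = 0: RHS = 17 is not a perfect cube.
  y = 1: RHS = 39 is not a perfect cube.
  y = -1: RHS = -5 is not a perfect cube.
  y = 2: RHS = 193 is not a perfect cube.
  y = -2: RHS = -159 is not a perfect cube.
  y = 3: RHS = 611 is not a perfect cube.
  y = -3: RHS = -577 is not a perfect cube.
Continuing the search up to |y| = 30 finds no solutions either.
No (x, y) in the scanned range satisfies the equation.

No integer solutions with |y| ≤ 30.


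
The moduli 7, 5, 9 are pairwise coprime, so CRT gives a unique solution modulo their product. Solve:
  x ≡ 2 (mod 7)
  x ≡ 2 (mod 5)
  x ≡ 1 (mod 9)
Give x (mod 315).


Moduli 7, 5, 9 are pairwise coprime; by CRT there is a unique solution modulo M = 7 · 5 · 9 = 315.
Solve pairwise, accumulating the modulus:
  Start with x ≡ 2 (mod 7).
  Combine with x ≡ 2 (mod 5): since gcd(7, 5) = 1, we get a unique residue mod 35.
    Write x = 2 + 7·t and substitute into x ≡ 2 (mod 5): 7·t ≡ 2 − 2 = 0 (mod 5).
    Reduce coefficients mod 5: 2·t ≡ 0 (mod 5).
    The inverse of 2 mod 5 is 3 (since 2·3 = 6 = 1·5 + 1), so t ≡ 3·0 = 0 ≡ 0 (mod 5).
    Then x = 2 + 7·0 = 2, valid modulo lcm(7, 5) = 35: x ≡ 2 (mod 35).
  Combine with x ≡ 1 (mod 9): since gcd(35, 9) = 1, we get a unique residue mod 315.
    Write x = 2 + 35·t and substitute into x ≡ 1 (mod 9): 35·t ≡ 1 − 2 = -1 (mod 9).
    Reduce coefficients mod 9: 8·t ≡ 8 (mod 9).
    The inverse of 8 mod 9 is 8 (since 8·8 = 64 = 7·9 + 1), so t ≡ 8·8 = 64 ≡ 1 (mod 9).
    Then x = 2 + 35·1 = 37, valid modulo lcm(35, 9) = 315: x ≡ 37 (mod 315).
Verify: 37 mod 7 = 2 ✓, 37 mod 5 = 2 ✓, 37 mod 9 = 1 ✓.

x ≡ 37 (mod 315).


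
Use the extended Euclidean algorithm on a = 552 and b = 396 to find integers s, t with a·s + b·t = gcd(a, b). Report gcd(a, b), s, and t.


Euclidean algorithm on (552, 396) — divide until remainder is 0:
  552 = 1 · 396 + 156
  396 = 2 · 156 + 84
  156 = 1 · 84 + 72
  84 = 1 · 72 + 12
  72 = 6 · 12 + 0
gcd(552, 396) = 12.
Track Bezout coefficients alongside the remainders: start with r₀ = 552 = a·1 + b·0 (s = 1, t = 0) and r₁ = 396 = a·0 + b·1 (s = 0, t = 1); each new remainder r_{k+1} = r_{k-1} − q_k·r_k inherits s_{k+1} = s_{k-1} − q_k·s_k, t_{k+1} = t_{k-1} − q_k·t_k, so r_k = a·s_k + b·t_k at every step:
  q = 1: r = 156, s = 1 − 1·0 = 1, t = 0 − 1·1 = -1  (check: 552·1 + 396·(-1) = 156)
  q = 2: r = 84, s = 0 − 2·1 = -2, t = 1 − 2·(-1) = 3  (check: 552·(-2) + 396·3 = 84)
  q = 1: r = 72, s = 1 − 1·(-2) = 3, t = -1 − 1·3 = -4  (check: 552·3 + 396·(-4) = 72)
  q = 1: r = 12, s = -2 − 1·3 = -5, t = 3 − 1·(-4) = 7  (check: 552·(-5) + 396·7 = 12)
The row with r = 12 (the gcd) gives the Bezout coefficients s = -5, t = 7.
Result: 552 · (-5) + 396 · (7) = 12.

gcd(552, 396) = 12; s = -5, t = 7 (check: 552·(-5) + 396·7 = 12).


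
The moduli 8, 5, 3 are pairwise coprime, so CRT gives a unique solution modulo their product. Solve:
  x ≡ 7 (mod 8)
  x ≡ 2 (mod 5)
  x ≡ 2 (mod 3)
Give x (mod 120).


Moduli 8, 5, 3 are pairwise coprime; by CRT there is a unique solution modulo M = 8 · 5 · 3 = 120.
Solve pairwise, accumulating the modulus:
  Start with x ≡ 7 (mod 8).
  Combine with x ≡ 2 (mod 5): since gcd(8, 5) = 1, we get a unique residue mod 40.
    Write x = 7 + 8·t and substitute into x ≡ 2 (mod 5): 8·t ≡ 2 − 7 = -5 (mod 5).
    Reduce coefficients mod 5: 3·t ≡ 0 (mod 5).
    The inverse of 3 mod 5 is 2 (since 3·2 = 6 = 1·5 + 1), so t ≡ 2·0 = 0 ≡ 0 (mod 5).
    Then x = 7 + 8·0 = 7, valid modulo lcm(8, 5) = 40: x ≡ 7 (mod 40).
  Combine with x ≡ 2 (mod 3): since gcd(40, 3) = 1, we get a unique residue mod 120.
    Write x = 7 + 40·t and substitute into x ≡ 2 (mod 3): 40·t ≡ 2 − 7 = -5 (mod 3).
    Reduce coefficients mod 3: 1·t ≡ 1 (mod 3).
    So t ≡ 1 (mod 3).
    Then x = 7 + 40·1 = 47, valid modulo lcm(40, 3) = 120: x ≡ 47 (mod 120).
Verify: 47 mod 8 = 7 ✓, 47 mod 5 = 2 ✓, 47 mod 3 = 2 ✓.

x ≡ 47 (mod 120).


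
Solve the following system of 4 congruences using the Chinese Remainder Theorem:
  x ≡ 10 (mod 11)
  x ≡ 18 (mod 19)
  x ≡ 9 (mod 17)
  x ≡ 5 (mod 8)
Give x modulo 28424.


Product of moduli M = 11 · 19 · 17 · 8 = 28424.
Merge one congruence at a time:
  Start: x ≡ 10 (mod 11).
  Combine with x ≡ 18 (mod 19); new modulus lcm = 209.
    Write x = 10 + 11·t and substitute into x ≡ 18 (mod 19): 11·t ≡ 18 − 10 = 8 (mod 19).
    The inverse of 11 mod 19 is 7 (since 11·7 = 77 = 4·19 + 1), so t ≡ 7·8 = 56 ≡ 18 (mod 19).
    Then x = 10 + 11·18 = 208, valid modulo lcm(11, 19) = 209: x ≡ 208 (mod 209).
  Combine with x ≡ 9 (mod 17); new modulus lcm = 3553.
    Write x = 208 + 209·t and substitute into x ≡ 9 (mod 17): 209·t ≡ 9 − 208 = -199 (mod 17).
    Reduce coefficients mod 17: 5·t ≡ 5 (mod 17).
    The inverse of 5 mod 17 is 7 (since 5·7 = 35 = 2·17 + 1), so t ≡ 7·5 = 35 ≡ 1 (mod 17).
    Then x = 208 + 209·1 = 417, valid modulo lcm(209, 17) = 3553: x ≡ 417 (mod 3553).
  Combine with x ≡ 5 (mod 8); new modulus lcm = 28424.
    Write x = 417 + 3553·t and substitute into x ≡ 5 (mod 8): 3553·t ≡ 5 − 417 = -412 (mod 8).
    Reduce coefficients mod 8: 1·t ≡ 4 (mod 8).
    So t ≡ 4 (mod 8).
    Then x = 417 + 3553·4 = 14629, valid modulo lcm(3553, 8) = 28424: x ≡ 14629 (mod 28424).
Verify against each original: 14629 mod 11 = 10, 14629 mod 19 = 18, 14629 mod 17 = 9, 14629 mod 8 = 5.

x ≡ 14629 (mod 28424).


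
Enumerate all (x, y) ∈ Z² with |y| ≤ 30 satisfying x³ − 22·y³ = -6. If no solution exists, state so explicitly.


The equation is x³ - 22y³ = -6. For fixed y, x³ = 22·y³ − 6, so a solution requires the RHS to be a perfect cube.
Strategy: iterate y from -30 to 30, compute RHS = 22·y³ − 6, and check whether it is a (positive or negative) perfect cube.
Check small values of y:
  y = 0: RHS = -6 is not a perfect cube.
  y = 1: RHS = 16 is not a perfect cube.
  y = -1: RHS = -28 is not a perfect cube.
  y = 2: RHS = 170 is not a perfect cube.
  y = -2: RHS = -182 is not a perfect cube.
  y = 3: RHS = 588 is not a perfect cube.
  y = -3: RHS = -600 is not a perfect cube.
Continuing, at y = 5: RHS = 2744 = (14)³ ⇒ x = 14 works.
Searching the remaining y in |y| ≤ 30 finds no further solutions.
Collected solutions: (14, 5).

Solutions (with |y| ≤ 30): (14, 5).


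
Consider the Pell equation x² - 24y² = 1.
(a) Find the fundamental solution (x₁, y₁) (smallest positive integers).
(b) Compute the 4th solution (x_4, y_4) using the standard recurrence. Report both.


Step 1: Find the fundamental solution (x₁, y₁) of x² - 24y² = 1.
  Expand √24 as a continued fraction. a₀ = ⌊√24⌋ = 4; iterate m_{k+1} = d_k·a_k − m_k, d_{k+1} = (24 − m_{k+1}²)/d_k, a_{k+1} = ⌊(a₀ + m_{k+1})/d_{k+1}⌋ (starting m₀ = 0, d₀ = 1), with convergents p_k = a_k·p_{k-1} + p_{k-2}, q_k = a_k·q_{k-1} + q_{k-2} (p₋₁ = 1, q₋₁ = 0):
  k = 0: a₀ = 4; p₀/q₀ = 4/1; p₀² − 24·q₀² = 16 − 24 = -8.
  k = 1: m = 4, d = 8, a = ⌊(4 + 4)/8⌋ = 1; p/q = (1·4 + 1)/(1·1 + 0) = 5/1; p² − 24·q² = 25 − 24 = 1.
  The first convergent with p² − 24·q² = 1 gives the fundamental solution (x₁, y₁) = (5, 1).
Step 2: Apply the recurrence (x_{n+1}, y_{n+1}) = (x₁x_n + 24y₁y_n, x₁y_n + y₁x_n) repeatedly.
  From (x_1, y_1) = (5, 1): x_2 = 5·5 + 24·1·1 = 49; y_2 = 5·1 + 1·5 = 10.
  From (x_2, y_2) = (49, 10): x_3 = 5·49 + 24·1·10 = 485; y_3 = 5·10 + 1·49 = 99.
  From (x_3, y_3) = (485, 99): x_4 = 5·485 + 24·1·99 = 4801; y_4 = 5·99 + 1·485 = 980.
Step 3: Verify x_4² - 24·y_4² = 23049601 - 23049600 = 1 (should be 1). ✓

(x_1, y_1) = (5, 1); (x_4, y_4) = (4801, 980).


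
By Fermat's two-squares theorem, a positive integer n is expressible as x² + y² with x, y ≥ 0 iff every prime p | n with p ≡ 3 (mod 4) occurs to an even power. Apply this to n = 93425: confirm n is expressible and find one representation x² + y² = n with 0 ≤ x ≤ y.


Step 1: Factor n = 93425 = 5^2 · 37 · 101.
Step 2: Check the mod-4 condition on each prime factor: 5 ≡ 1 (mod 4), exponent 2; 37 ≡ 1 (mod 4), exponent 1; 101 ≡ 1 (mod 4), exponent 1.
All primes ≡ 3 (mod 4) appear to even exponent (or don't appear), so by the two-squares theorem n IS expressible as a sum of two squares.
Step 3: Build a representation. Group n = k² · m with k = 5 and m = 37 · 101 = 3737 (a product of primes ≡ 1 (mod 4)); a representation of m scales to one of n via (k·x)² + (k·y)² = k²(x² + y²). Each prime p ≡ 1 (mod 4) is itself a sum of two squares; find a² by testing p − a² for a perfect square:
  37: 37 − 1² = 36 = 6² ⇒ 37 = 1² + 6².
  101: 101 − 1² = 100 = 10² ⇒ 101 = 1² + 10².
  Combine using the Brahmagupta–Fibonacci identity (a² + b²)(c² + d²) = (ac − bd)² + (ad + bc)² = (ac + bd)² + (ad − bc)²:
  37 · 101 = 3737: from (1² + 6²)(1² + 10²), take (1·1 − 6·10, 1·10 + 6·1) = (1 − 60, 10 + 6) = (-59, 16); dropping signs (only squares matter) gives (59, 16); check 59² + 16² = 3481 + 256 = 3737 ✓.
  Scale by k = 5: (5·59, 5·16) = (295, 80).
Step 4: Order so x ≤ y and verify: 80² + 295² = 6400 + 87025 = 93425 = n. ✓

n = 93425 = 80² + 295² (one valid representation with x ≤ y).


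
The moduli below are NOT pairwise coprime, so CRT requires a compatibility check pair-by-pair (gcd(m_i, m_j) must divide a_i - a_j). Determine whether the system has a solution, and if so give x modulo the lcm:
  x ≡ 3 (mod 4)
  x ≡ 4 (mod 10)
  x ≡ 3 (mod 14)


Moduli 4, 10, 14 are not pairwise coprime, so CRT works modulo lcm(m_i) when all pairwise compatibility conditions hold.
Pairwise compatibility: gcd(m_i, m_j) must divide a_i - a_j for every pair.
Merge one congruence at a time:
  Start: x ≡ 3 (mod 4).
  Combine with x ≡ 4 (mod 10): gcd(4, 10) = 2, and 4 - 3 = 1 is NOT divisible by 2.
    ⇒ system is inconsistent (no integer solution).

No solution (the system is inconsistent).


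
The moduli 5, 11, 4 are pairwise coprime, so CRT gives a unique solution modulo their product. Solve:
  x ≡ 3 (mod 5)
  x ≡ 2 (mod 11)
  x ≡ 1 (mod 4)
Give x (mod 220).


Moduli 5, 11, 4 are pairwise coprime; by CRT there is a unique solution modulo M = 5 · 11 · 4 = 220.
Solve pairwise, accumulating the modulus:
  Start with x ≡ 3 (mod 5).
  Combine with x ≡ 2 (mod 11): since gcd(5, 11) = 1, we get a unique residue mod 55.
    Write x = 3 + 5·t and substitute into x ≡ 2 (mod 11): 5·t ≡ 2 − 3 = -1 (mod 11).
    Reduce coefficients mod 11: 5·t ≡ 10 (mod 11).
    The inverse of 5 mod 11 is 9 (since 5·9 = 45 = 4·11 + 1), so t ≡ 9·10 = 90 ≡ 2 (mod 11).
    Then x = 3 + 5·2 = 13, valid modulo lcm(5, 11) = 55: x ≡ 13 (mod 55).
  Combine with x ≡ 1 (mod 4): since gcd(55, 4) = 1, we get a unique residue mod 220.
    Write x = 13 + 55·t and substitute into x ≡ 1 (mod 4): 55·t ≡ 1 − 13 = -12 (mod 4).
    Reduce coefficients mod 4: 3·t ≡ 0 (mod 4).
    The inverse of 3 mod 4 is 3 (since 3·3 = 9 = 2·4 + 1), so t ≡ 3·0 = 0 ≡ 0 (mod 4).
    Then x = 13 + 55·0 = 13, valid modulo lcm(55, 4) = 220: x ≡ 13 (mod 220).
Verify: 13 mod 5 = 3 ✓, 13 mod 11 = 2 ✓, 13 mod 4 = 1 ✓.

x ≡ 13 (mod 220).


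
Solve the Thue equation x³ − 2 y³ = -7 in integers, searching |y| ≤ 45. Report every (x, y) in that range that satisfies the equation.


The equation is x³ - 2y³ = -7. For fixed y, x³ = 2·y³ − 7, so a solution requires the RHS to be a perfect cube.
Strategy: iterate y from -45 to 45, compute RHS = 2·y³ − 7, and check whether it is a (positive or negative) perfect cube.
Check small values of y:
  y = 0: RHS = -7 is not a perfect cube.
  y = 1: RHS = -5 is not a perfect cube.
  y = -1: RHS = -9 is not a perfect cube.
  y = 2: RHS = 9 is not a perfect cube.
  y = -2: RHS = -23 is not a perfect cube.
  y = 3: RHS = 47 is not a perfect cube.
  y = -3: RHS = -61 is not a perfect cube.
Continuing the search up to |y| = 45 finds no solutions either.
No (x, y) in the scanned range satisfies the equation.

No integer solutions with |y| ≤ 45.


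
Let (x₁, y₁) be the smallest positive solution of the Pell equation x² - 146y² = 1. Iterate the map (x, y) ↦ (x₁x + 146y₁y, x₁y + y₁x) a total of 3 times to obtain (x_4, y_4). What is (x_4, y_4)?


Step 1: Find the fundamental solution (x₁, y₁) of x² - 146y² = 1.
  Expand √146 as a continued fraction. a₀ = ⌊√146⌋ = 12; iterate m_{k+1} = d_k·a_k − m_k, d_{k+1} = (146 − m_{k+1}²)/d_k, a_{k+1} = ⌊(a₀ + m_{k+1})/d_{k+1}⌋ (starting m₀ = 0, d₀ = 1), with convergents p_k = a_k·p_{k-1} + p_{k-2}, q_k = a_k·q_{k-1} + q_{k-2} (p₋₁ = 1, q₋₁ = 0):
  k = 0: a₀ = 12; p₀/q₀ = 12/1; p₀² − 146·q₀² = 144 − 146 = -2.
  k = 1: m = 12, d = 2, a = ⌊(12 + 12)/2⌋ = 12; p/q = (12·12 + 1)/(12·1 + 0) = 145/12; p² − 146·q² = 21025 − 21024 = 1.
  The first convergent with p² − 146·q² = 1 gives the fundamental solution (x₁, y₁) = (145, 12).
Step 2: Apply the recurrence (x_{n+1}, y_{n+1}) = (x₁x_n + 146y₁y_n, x₁y_n + y₁x_n) repeatedly.
  From (x_1, y_1) = (145, 12): x_2 = 145·145 + 146·12·12 = 42049; y_2 = 145·12 + 12·145 = 3480.
  From (x_2, y_2) = (42049, 3480): x_3 = 145·42049 + 146·12·3480 = 12194065; y_3 = 145·3480 + 12·42049 = 1009188.
  From (x_3, y_3) = (12194065, 1009188): x_4 = 145·12194065 + 146·12·1009188 = 3536236801; y_4 = 145·1009188 + 12·12194065 = 292661040.
Step 3: Verify x_4² - 146·y_4² = 12504970712746713601 - 12504970712746713600 = 1 (should be 1). ✓

(x_1, y_1) = (145, 12); (x_4, y_4) = (3536236801, 292661040).


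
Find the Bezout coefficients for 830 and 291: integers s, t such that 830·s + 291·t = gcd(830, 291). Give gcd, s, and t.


Euclidean algorithm on (830, 291) — divide until remainder is 0:
  830 = 2 · 291 + 248
  291 = 1 · 248 + 43
  248 = 5 · 43 + 33
  43 = 1 · 33 + 10
  33 = 3 · 10 + 3
  10 = 3 · 3 + 1
  3 = 3 · 1 + 0
gcd(830, 291) = 1.
Track Bezout coefficients alongside the remainders: start with r₀ = 830 = a·1 + b·0 (s = 1, t = 0) and r₁ = 291 = a·0 + b·1 (s = 0, t = 1); each new remainder r_{k+1} = r_{k-1} − q_k·r_k inherits s_{k+1} = s_{k-1} − q_k·s_k, t_{k+1} = t_{k-1} − q_k·t_k, so r_k = a·s_k + b·t_k at every step:
  q = 2: r = 248, s = 1 − 2·0 = 1, t = 0 − 2·1 = -2  (check: 830·1 + 291·(-2) = 248)
  q = 1: r = 43, s = 0 − 1·1 = -1, t = 1 − 1·(-2) = 3  (check: 830·(-1) + 291·3 = 43)
  q = 5: r = 33, s = 1 − 5·(-1) = 6, t = -2 − 5·3 = -17  (check: 830·6 + 291·(-17) = 33)
  q = 1: r = 10, s = -1 − 1·6 = -7, t = 3 − 1·(-17) = 20  (check: 830·(-7) + 291·20 = 10)
  q = 3: r = 3, s = 6 − 3·(-7) = 27, t = -17 − 3·20 = -77  (check: 830·27 + 291·(-77) = 3)
  q = 3: r = 1, s = -7 − 3·27 = -88, t = 20 − 3·(-77) = 251  (check: 830·(-88) + 291·251 = 1)
The row with r = 1 (the gcd) gives the Bezout coefficients s = -88, t = 251.
Result: 830 · (-88) + 291 · (251) = 1.

gcd(830, 291) = 1; s = -88, t = 251 (check: 830·(-88) + 291·251 = 1).


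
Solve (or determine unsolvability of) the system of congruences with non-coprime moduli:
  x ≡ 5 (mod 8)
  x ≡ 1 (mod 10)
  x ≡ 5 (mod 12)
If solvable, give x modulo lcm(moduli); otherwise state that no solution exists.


Moduli 8, 10, 12 are not pairwise coprime, so CRT works modulo lcm(m_i) when all pairwise compatibility conditions hold.
Pairwise compatibility: gcd(m_i, m_j) must divide a_i - a_j for every pair.
Merge one congruence at a time:
  Start: x ≡ 5 (mod 8).
  Combine with x ≡ 1 (mod 10): gcd(8, 10) = 2; 1 - 5 = -4, which IS divisible by 2, so compatible.
    Write x = 5 + 8·t and substitute into x ≡ 1 (mod 10): 8·t ≡ 1 − 5 = -4 (mod 10).
    Divide the congruence (and modulus) by g = 2: 4·t ≡ -2 (mod 5).
    Reduce coefficients mod 5: 4·t ≡ 3 (mod 5).
    The inverse of 4 mod 5 is 4 (since 4·4 = 16 = 3·5 + 1), so t ≡ 4·3 = 12 ≡ 2 (mod 5).
    Then x = 5 + 8·2 = 21, valid modulo lcm(8, 10) = 40: x ≡ 21 (mod 40).
  Combine with x ≡ 5 (mod 12): gcd(40, 12) = 4; 5 - 21 = -16, which IS divisible by 4, so compatible.
    Write x = 21 + 40·t and substitute into x ≡ 5 (mod 12): 40·t ≡ 5 − 21 = -16 (mod 12).
    Divide the congruence (and modulus) by g = 4: 10·t ≡ -4 (mod 3).
    Reduce coefficients mod 3: 1·t ≡ 2 (mod 3).
    So t ≡ 2 (mod 3).
    Then x = 21 + 40·2 = 101, valid modulo lcm(40, 12) = 120: x ≡ 101 (mod 120).
Verify: 101 mod 8 = 5, 101 mod 10 = 1, 101 mod 12 = 5.

x ≡ 101 (mod 120).


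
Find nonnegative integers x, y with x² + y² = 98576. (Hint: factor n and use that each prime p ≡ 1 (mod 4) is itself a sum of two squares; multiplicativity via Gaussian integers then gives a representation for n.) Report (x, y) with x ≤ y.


Step 1: Factor n = 98576 = 2^4 · 61 · 101.
Step 2: Check the mod-4 condition on each prime factor: 2 = 2 (special); 61 ≡ 1 (mod 4), exponent 1; 101 ≡ 1 (mod 4), exponent 1.
All primes ≡ 3 (mod 4) appear to even exponent (or don't appear), so by the two-squares theorem n IS expressible as a sum of two squares.
Step 3: Build a representation. Group n = k² · m with k = 4 and m = 61 · 101 = 6161 (a product of primes ≡ 1 (mod 4)); a representation of m scales to one of n via (k·x)² + (k·y)² = k²(x² + y²). Each prime p ≡ 1 (mod 4) is itself a sum of two squares; find a² by testing p − a² for a perfect square:
  61: 61 − 1² = 60, 61 − 2² = 57, 61 − 3² = 52, 61 − 4² = 45, 61 − 5² = 36 = 6² ⇒ 61 = 5² + 6².
  101: 101 − 1² = 100 = 10² ⇒ 101 = 1² + 10².
  Combine using the Brahmagupta–Fibonacci identity (a² + b²)(c² + d²) = (ac − bd)² + (ad + bc)² = (ac + bd)² + (ad − bc)²:
  61 · 101 = 6161: from (5² + 6²)(1² + 10²), take (5·1 − 6·10, 5·10 + 6·1) = (5 − 60, 50 + 6) = (-55, 56); dropping signs (only squares matter) gives (55, 56); check 55² + 56² = 3025 + 3136 = 6161 ✓.
  Scale by k = 4: (4·55, 4·56) = (220, 224).
Step 4: Order so x ≤ y and verify: 220² + 224² = 48400 + 50176 = 98576 = n. ✓

n = 98576 = 220² + 224² (one valid representation with x ≤ y).


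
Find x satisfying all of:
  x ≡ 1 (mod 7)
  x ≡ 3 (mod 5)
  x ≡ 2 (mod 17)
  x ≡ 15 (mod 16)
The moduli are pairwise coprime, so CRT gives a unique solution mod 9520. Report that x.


Product of moduli M = 7 · 5 · 17 · 16 = 9520.
Merge one congruence at a time:
  Start: x ≡ 1 (mod 7).
  Combine with x ≡ 3 (mod 5); new modulus lcm = 35.
    Write x = 1 + 7·t and substitute into x ≡ 3 (mod 5): 7·t ≡ 3 − 1 = 2 (mod 5).
    Reduce coefficients mod 5: 2·t ≡ 2 (mod 5).
    The inverse of 2 mod 5 is 3 (since 2·3 = 6 = 1·5 + 1), so t ≡ 3·2 = 6 ≡ 1 (mod 5).
    Then x = 1 + 7·1 = 8, valid modulo lcm(7, 5) = 35: x ≡ 8 (mod 35).
  Combine with x ≡ 2 (mod 17); new modulus lcm = 595.
    Write x = 8 + 35·t and substitute into x ≡ 2 (mod 17): 35·t ≡ 2 − 8 = -6 (mod 17).
    Reduce coefficients mod 17: 1·t ≡ 11 (mod 17).
    So t ≡ 11 (mod 17).
    Then x = 8 + 35·11 = 393, valid modulo lcm(35, 17) = 595: x ≡ 393 (mod 595).
  Combine with x ≡ 15 (mod 16); new modulus lcm = 9520.
    Write x = 393 + 595·t and substitute into x ≡ 15 (mod 16): 595·t ≡ 15 − 393 = -378 (mod 16).
    Reduce coefficients mod 16: 3·t ≡ 6 (mod 16).
    The inverse of 3 mod 16 is 11 (since 3·11 = 33 = 2·16 + 1), so t ≡ 11·6 = 66 ≡ 2 (mod 16).
    Then x = 393 + 595·2 = 1583, valid modulo lcm(595, 16) = 9520: x ≡ 1583 (mod 9520).
Verify against each original: 1583 mod 7 = 1, 1583 mod 5 = 3, 1583 mod 17 = 2, 1583 mod 16 = 15.

x ≡ 1583 (mod 9520).


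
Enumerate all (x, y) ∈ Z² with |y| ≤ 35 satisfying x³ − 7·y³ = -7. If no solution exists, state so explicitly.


The equation is x³ - 7y³ = -7. For fixed y, x³ = 7·y³ − 7, so a solution requires the RHS to be a perfect cube.
Strategy: iterate y from -35 to 35, compute RHS = 7·y³ − 7, and check whether it is a (positive or negative) perfect cube.
Check small values of y:
  y = 0: RHS = -7 is not a perfect cube.
  y = 1: RHS = 0 = (0)³ ⇒ x = 0 works.
  y = -1: RHS = -14 is not a perfect cube.
  y = 2: RHS = 49 is not a perfect cube.
  y = -2: RHS = -63 is not a perfect cube.
  y = 3: RHS = 182 is not a perfect cube.
  y = -3: RHS = -196 is not a perfect cube.
Continuing the search up to |y| = 35 finds no further solutions beyond those listed.
Collected solutions: (0, 1).

Solutions (with |y| ≤ 35): (0, 1).


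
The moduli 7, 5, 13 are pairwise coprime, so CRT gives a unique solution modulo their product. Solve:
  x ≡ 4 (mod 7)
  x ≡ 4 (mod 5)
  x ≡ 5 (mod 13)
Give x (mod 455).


Moduli 7, 5, 13 are pairwise coprime; by CRT there is a unique solution modulo M = 7 · 5 · 13 = 455.
Solve pairwise, accumulating the modulus:
  Start with x ≡ 4 (mod 7).
  Combine with x ≡ 4 (mod 5): since gcd(7, 5) = 1, we get a unique residue mod 35.
    Write x = 4 + 7·t and substitute into x ≡ 4 (mod 5): 7·t ≡ 4 − 4 = 0 (mod 5).
    Reduce coefficients mod 5: 2·t ≡ 0 (mod 5).
    The inverse of 2 mod 5 is 3 (since 2·3 = 6 = 1·5 + 1), so t ≡ 3·0 = 0 ≡ 0 (mod 5).
    Then x = 4 + 7·0 = 4, valid modulo lcm(7, 5) = 35: x ≡ 4 (mod 35).
  Combine with x ≡ 5 (mod 13): since gcd(35, 13) = 1, we get a unique residue mod 455.
    Write x = 4 + 35·t and substitute into x ≡ 5 (mod 13): 35·t ≡ 5 − 4 = 1 (mod 13).
    Reduce coefficients mod 13: 9·t ≡ 1 (mod 13).
    The inverse of 9 mod 13 is 3 (since 9·3 = 27 = 2·13 + 1), so t ≡ 3·1 = 3 ≡ 3 (mod 13).
    Then x = 4 + 35·3 = 109, valid modulo lcm(35, 13) = 455: x ≡ 109 (mod 455).
Verify: 109 mod 7 = 4 ✓, 109 mod 5 = 4 ✓, 109 mod 13 = 5 ✓.

x ≡ 109 (mod 455).


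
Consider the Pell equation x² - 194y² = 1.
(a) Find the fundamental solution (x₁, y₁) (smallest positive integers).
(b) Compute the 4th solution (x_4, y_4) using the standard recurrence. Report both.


Step 1: Find the fundamental solution (x₁, y₁) of x² - 194y² = 1.
  Expand √194 as a continued fraction. a₀ = ⌊√194⌋ = 13; iterate m_{k+1} = d_k·a_k − m_k, d_{k+1} = (194 − m_{k+1}²)/d_k, a_{k+1} = ⌊(a₀ + m_{k+1})/d_{k+1}⌋ (starting m₀ = 0, d₀ = 1), with convergents p_k = a_k·p_{k-1} + p_{k-2}, q_k = a_k·q_{k-1} + q_{k-2} (p₋₁ = 1, q₋₁ = 0):
  k = 0: a₀ = 13; p₀/q₀ = 13/1; p₀² − 194·q₀² = 169 − 194 = -25.
  k = 1: m = 13, d = 25, a = ⌊(13 + 13)/25⌋ = 1; p/q = (1·13 + 1)/(1·1 + 0) = 14/1; p² − 194·q² = 196 − 194 = 2.
  k = 2: m = 12, d = 2, a = ⌊(13 + 12)/2⌋ = 12; p/q = (12·14 + 13)/(12·1 + 1) = 181/13; p² − 194·q² = 32761 − 32786 = -25.
  k = 3: m = 12, d = 25, a = ⌊(13 + 12)/25⌋ = 1; p/q = (1·181 + 14)/(1·13 + 1) = 195/14; p² − 194·q² = 38025 − 38024 = 1.
  The first convergent with p² − 194·q² = 1 gives the fundamental solution (x₁, y₁) = (195, 14).
Step 2: Apply the recurrence (x_{n+1}, y_{n+1}) = (x₁x_n + 194y₁y_n, x₁y_n + y₁x_n) repeatedly.
  From (x_1, y_1) = (195, 14): x_2 = 195·195 + 194·14·14 = 76049; y_2 = 195·14 + 14·195 = 5460.
  From (x_2, y_2) = (76049, 5460): x_3 = 195·76049 + 194·14·5460 = 29658915; y_3 = 195·5460 + 14·76049 = 2129386.
  From (x_3, y_3) = (29658915, 2129386): x_4 = 195·29658915 + 194·14·2129386 = 11566900801; y_4 = 195·2129386 + 14·29658915 = 830455080.
Step 3: Verify x_4² - 194·y_4² = 133793194140174441601 - 133793194140174441600 = 1 (should be 1). ✓

(x_1, y_1) = (195, 14); (x_4, y_4) = (11566900801, 830455080).


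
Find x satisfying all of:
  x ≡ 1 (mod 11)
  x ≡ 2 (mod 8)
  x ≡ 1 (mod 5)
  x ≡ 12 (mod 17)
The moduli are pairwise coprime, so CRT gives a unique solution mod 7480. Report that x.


Product of moduli M = 11 · 8 · 5 · 17 = 7480.
Merge one congruence at a time:
  Start: x ≡ 1 (mod 11).
  Combine with x ≡ 2 (mod 8); new modulus lcm = 88.
    Write x = 1 + 11·t and substitute into x ≡ 2 (mod 8): 11·t ≡ 2 − 1 = 1 (mod 8).
    Reduce coefficients mod 8: 3·t ≡ 1 (mod 8).
    The inverse of 3 mod 8 is 3 (since 3·3 = 9 = 1·8 + 1), so t ≡ 3·1 = 3 ≡ 3 (mod 8).
    Then x = 1 + 11·3 = 34, valid modulo lcm(11, 8) = 88: x ≡ 34 (mod 88).
  Combine with x ≡ 1 (mod 5); new modulus lcm = 440.
    Write x = 34 + 88·t and substitute into x ≡ 1 (mod 5): 88·t ≡ 1 − 34 = -33 (mod 5).
    Reduce coefficients mod 5: 3·t ≡ 2 (mod 5).
    The inverse of 3 mod 5 is 2 (since 3·2 = 6 = 1·5 + 1), so t ≡ 2·2 = 4 ≡ 4 (mod 5).
    Then x = 34 + 88·4 = 386, valid modulo lcm(88, 5) = 440: x ≡ 386 (mod 440).
  Combine with x ≡ 12 (mod 17); new modulus lcm = 7480.
    Write x = 386 + 440·t and substitute into x ≡ 12 (mod 17): 440·t ≡ 12 − 386 = -374 (mod 17).
    Reduce coefficients mod 17: 15·t ≡ 0 (mod 17).
    The inverse of 15 mod 17 is 8 (since 15·8 = 120 = 7·17 + 1), so t ≡ 8·0 = 0 ≡ 0 (mod 17).
    Then x = 386 + 440·0 = 386, valid modulo lcm(440, 17) = 7480: x ≡ 386 (mod 7480).
Verify against each original: 386 mod 11 = 1, 386 mod 8 = 2, 386 mod 5 = 1, 386 mod 17 = 12.

x ≡ 386 (mod 7480).


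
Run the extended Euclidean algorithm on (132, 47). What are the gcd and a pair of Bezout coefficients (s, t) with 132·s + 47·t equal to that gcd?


Euclidean algorithm on (132, 47) — divide until remainder is 0:
  132 = 2 · 47 + 38
  47 = 1 · 38 + 9
  38 = 4 · 9 + 2
  9 = 4 · 2 + 1
  2 = 2 · 1 + 0
gcd(132, 47) = 1.
Track Bezout coefficients alongside the remainders: start with r₀ = 132 = a·1 + b·0 (s = 1, t = 0) and r₁ = 47 = a·0 + b·1 (s = 0, t = 1); each new remainder r_{k+1} = r_{k-1} − q_k·r_k inherits s_{k+1} = s_{k-1} − q_k·s_k, t_{k+1} = t_{k-1} − q_k·t_k, so r_k = a·s_k + b·t_k at every step:
  q = 2: r = 38, s = 1 − 2·0 = 1, t = 0 − 2·1 = -2  (check: 132·1 + 47·(-2) = 38)
  q = 1: r = 9, s = 0 − 1·1 = -1, t = 1 − 1·(-2) = 3  (check: 132·(-1) + 47·3 = 9)
  q = 4: r = 2, s = 1 − 4·(-1) = 5, t = -2 − 4·3 = -14  (check: 132·5 + 47·(-14) = 2)
  q = 4: r = 1, s = -1 − 4·5 = -21, t = 3 − 4·(-14) = 59  (check: 132·(-21) + 47·59 = 1)
The row with r = 1 (the gcd) gives the Bezout coefficients s = -21, t = 59.
Result: 132 · (-21) + 47 · (59) = 1.

gcd(132, 47) = 1; s = -21, t = 59 (check: 132·(-21) + 47·59 = 1).


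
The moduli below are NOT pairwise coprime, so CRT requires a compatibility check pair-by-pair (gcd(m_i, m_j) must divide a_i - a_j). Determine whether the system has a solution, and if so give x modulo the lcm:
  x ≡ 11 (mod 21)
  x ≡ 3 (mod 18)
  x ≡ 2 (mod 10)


Moduli 21, 18, 10 are not pairwise coprime, so CRT works modulo lcm(m_i) when all pairwise compatibility conditions hold.
Pairwise compatibility: gcd(m_i, m_j) must divide a_i - a_j for every pair.
Merge one congruence at a time:
  Start: x ≡ 11 (mod 21).
  Combine with x ≡ 3 (mod 18): gcd(21, 18) = 3, and 3 - 11 = -8 is NOT divisible by 3.
    ⇒ system is inconsistent (no integer solution).

No solution (the system is inconsistent).


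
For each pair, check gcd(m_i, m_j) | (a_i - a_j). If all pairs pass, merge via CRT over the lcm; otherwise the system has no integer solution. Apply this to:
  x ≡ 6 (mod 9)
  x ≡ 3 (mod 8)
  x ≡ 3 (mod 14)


Moduli 9, 8, 14 are not pairwise coprime, so CRT works modulo lcm(m_i) when all pairwise compatibility conditions hold.
Pairwise compatibility: gcd(m_i, m_j) must divide a_i - a_j for every pair.
Merge one congruence at a time:
  Start: x ≡ 6 (mod 9).
  Combine with x ≡ 3 (mod 8): gcd(9, 8) = 1; 3 - 6 = -3, which IS divisible by 1, so compatible.
    Write x = 6 + 9·t and substitute into x ≡ 3 (mod 8): 9·t ≡ 3 − 6 = -3 (mod 8).
    Reduce coefficients mod 8: 1·t ≡ 5 (mod 8).
    So t ≡ 5 (mod 8).
    Then x = 6 + 9·5 = 51, valid modulo lcm(9, 8) = 72: x ≡ 51 (mod 72).
  Combine with x ≡ 3 (mod 14): gcd(72, 14) = 2; 3 - 51 = -48, which IS divisible by 2, so compatible.
    Write x = 51 + 72·t and substitute into x ≡ 3 (mod 14): 72·t ≡ 3 − 51 = -48 (mod 14).
    Divide the congruence (and modulus) by g = 2: 36·t ≡ -24 (mod 7).
    Reduce coefficients mod 7: 1·t ≡ 4 (mod 7).
    So t ≡ 4 (mod 7).
    Then x = 51 + 72·4 = 339, valid modulo lcm(72, 14) = 504: x ≡ 339 (mod 504).
Verify: 339 mod 9 = 6, 339 mod 8 = 3, 339 mod 14 = 3.

x ≡ 339 (mod 504).


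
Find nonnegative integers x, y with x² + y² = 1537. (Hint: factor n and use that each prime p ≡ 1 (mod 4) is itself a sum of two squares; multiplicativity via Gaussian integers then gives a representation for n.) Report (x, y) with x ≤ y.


Step 1: Factor n = 1537 = 29 · 53.
Step 2: Check the mod-4 condition on each prime factor: 29 ≡ 1 (mod 4), exponent 1; 53 ≡ 1 (mod 4), exponent 1.
All primes ≡ 3 (mod 4) appear to even exponent (or don't appear), so by the two-squares theorem n IS expressible as a sum of two squares.
Step 3: Build a representation. Here n = 29 · 53 is a product of primes ≡ 1 (mod 4). Each prime p ≡ 1 (mod 4) is itself a sum of two squares; find a² by testing p − a² for a perfect square:
  29: 29 − 1² = 28, 29 − 2² = 25 = 5² ⇒ 29 = 2² + 5².
  53: 53 − 1² = 52, 53 − 2² = 49 = 7² ⇒ 53 = 2² + 7².
  Combine using the Brahmagupta–Fibonacci identity (a² + b²)(c² + d²) = (ac − bd)² + (ad + bc)² = (ac + bd)² + (ad − bc)²:
  29 · 53 = 1537: from (2² + 5²)(2² + 7²), take (2·2 − 5·7, 2·7 + 5·2) = (4 − 35, 14 + 10) = (-31, 24); dropping signs (only squares matter) gives (31, 24); check 31² + 24² = 961 + 576 = 1537 ✓.
Step 4: Order so x ≤ y and verify: 24² + 31² = 576 + 961 = 1537 = n. ✓

n = 1537 = 24² + 31² (one valid representation with x ≤ y).


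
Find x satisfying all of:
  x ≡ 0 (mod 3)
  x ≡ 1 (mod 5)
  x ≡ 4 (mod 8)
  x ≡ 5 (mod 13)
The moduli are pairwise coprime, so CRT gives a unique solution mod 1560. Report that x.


Product of moduli M = 3 · 5 · 8 · 13 = 1560.
Merge one congruence at a time:
  Start: x ≡ 0 (mod 3).
  Combine with x ≡ 1 (mod 5); new modulus lcm = 15.
    Write x = 0 + 3·t and substitute into x ≡ 1 (mod 5): 3·t ≡ 1 − 0 = 1 (mod 5).
    The inverse of 3 mod 5 is 2 (since 3·2 = 6 = 1·5 + 1), so t ≡ 2·1 = 2 ≡ 2 (mod 5).
    Then x = 0 + 3·2 = 6, valid modulo lcm(3, 5) = 15: x ≡ 6 (mod 15).
  Combine with x ≡ 4 (mod 8); new modulus lcm = 120.
    Write x = 6 + 15·t and substitute into x ≡ 4 (mod 8): 15·t ≡ 4 − 6 = -2 (mod 8).
    Reduce coefficients mod 8: 7·t ≡ 6 (mod 8).
    The inverse of 7 mod 8 is 7 (since 7·7 = 49 = 6·8 + 1), so t ≡ 7·6 = 42 ≡ 2 (mod 8).
    Then x = 6 + 15·2 = 36, valid modulo lcm(15, 8) = 120: x ≡ 36 (mod 120).
  Combine with x ≡ 5 (mod 13); new modulus lcm = 1560.
    Write x = 36 + 120·t and substitute into x ≡ 5 (mod 13): 120·t ≡ 5 − 36 = -31 (mod 13).
    Reduce coefficients mod 13: 3·t ≡ 8 (mod 13).
    The inverse of 3 mod 13 is 9 (since 3·9 = 27 = 2·13 + 1), so t ≡ 9·8 = 72 ≡ 7 (mod 13).
    Then x = 36 + 120·7 = 876, valid modulo lcm(120, 13) = 1560: x ≡ 876 (mod 1560).
Verify against each original: 876 mod 3 = 0, 876 mod 5 = 1, 876 mod 8 = 4, 876 mod 13 = 5.

x ≡ 876 (mod 1560).
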